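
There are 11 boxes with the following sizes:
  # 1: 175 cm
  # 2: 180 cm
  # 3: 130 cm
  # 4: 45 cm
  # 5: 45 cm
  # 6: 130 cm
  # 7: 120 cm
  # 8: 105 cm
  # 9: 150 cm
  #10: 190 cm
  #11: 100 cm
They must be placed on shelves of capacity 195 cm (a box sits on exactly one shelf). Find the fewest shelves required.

9

Total = 190 + 180 + 175 + 150 + 130 + 130 + 120 + 105 + 100 + 45 + 45 = 1370 cm.
Lower bound: ⌈1370/195⌉ = 8 shelves.
Also, 9 boxes each exceed 195/2 cm, and no two of those can share a shelf, so at least 9 shelves are needed.
A packing using 9 shelves:
  shelf 1: 190 = 190
  shelf 2: 180 = 180
  shelf 3: 175 = 175
  shelf 4: 150 + 45 = 195
  shelf 5: 130 + 45 = 175
  shelf 6: 130 = 130
  shelf 7: 120 = 120
  shelf 8: 105 = 105
  shelf 9: 100 = 100
This matches the lower bound, so 9 is optimal.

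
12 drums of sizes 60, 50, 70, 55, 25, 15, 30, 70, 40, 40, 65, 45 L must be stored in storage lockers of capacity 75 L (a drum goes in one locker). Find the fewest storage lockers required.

Total = 70 + 70 + 65 + 60 + 55 + 50 + 45 + 40 + 40 + 30 + 25 + 15 = 565 L.
Lower bound: ⌈565/75⌉ = 8 storage lockers.
Also, 9 drums each exceed 75/2 L, and no two of those can share a locker, so at least 9 storage lockers are needed.
A packing using 9 storage lockers:
  locker 1: 70 = 70
  locker 2: 70 = 70
  locker 3: 65 = 65
  locker 4: 60 + 15 = 75
  locker 5: 55 = 55
  locker 6: 50 + 25 = 75
  locker 7: 45 + 30 = 75
  locker 8: 40 = 40
  locker 9: 40 = 40
This matches the lower bound, so 9 is optimal.

9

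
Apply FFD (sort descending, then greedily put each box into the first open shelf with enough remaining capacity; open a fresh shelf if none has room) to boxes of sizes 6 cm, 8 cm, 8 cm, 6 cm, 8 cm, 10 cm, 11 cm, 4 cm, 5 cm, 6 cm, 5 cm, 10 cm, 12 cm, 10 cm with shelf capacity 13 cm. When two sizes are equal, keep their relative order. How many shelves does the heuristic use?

Sorted descending: 12, 11, 10, 10, 10, 8, 8, 8, 6, 6, 6, 5, 5, 4.
  12 → shelf 1 (new)  [load 12/13]
  11 → shelf 2 (new)  [load 11/13]
  10 → shelf 3 (new)  [load 10/13]
  10 → shelf 4 (new)  [load 10/13]
  10 → shelf 5 (new)  [load 10/13]
  8 → shelf 6 (new)  [load 8/13]
  8 → shelf 7 (new)  [load 8/13]
  8 → shelf 8 (new)  [load 8/13]
  6 → shelf 9 (new)  [load 6/13]
  6 → shelf 9  [load 12/13]
  6 → shelf 10 (new)  [load 6/13]
  5 → shelf 6  [load 13/13]
  5 → shelf 7  [load 13/13]
  4 → shelf 8  [load 12/13]
10 shelves opened.

10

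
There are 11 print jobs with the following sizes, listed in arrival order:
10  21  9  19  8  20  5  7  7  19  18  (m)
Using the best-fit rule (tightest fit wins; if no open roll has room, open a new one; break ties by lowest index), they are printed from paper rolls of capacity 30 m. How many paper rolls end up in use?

6

  10 → roll 1 (new)  [load 10/30]
  21 → roll 2 (new)  [load 21/30]
  9 → roll 2  [load 30/30]
  19 → roll 1  [load 29/30]
  8 → roll 3 (new)  [load 8/30]
  20 → roll 3  [load 28/30]
  5 → roll 4 (new)  [load 5/30]
  7 → roll 4  [load 12/30]
  7 → roll 4  [load 19/30]
  19 → roll 5 (new)  [load 19/30]
  18 → roll 6 (new)  [load 18/30]
6 paper rolls opened.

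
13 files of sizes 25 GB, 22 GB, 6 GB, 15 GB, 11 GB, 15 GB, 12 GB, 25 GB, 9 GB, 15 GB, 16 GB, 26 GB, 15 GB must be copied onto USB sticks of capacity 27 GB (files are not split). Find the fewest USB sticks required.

Total = 26 + 25 + 25 + 22 + 16 + 15 + 15 + 15 + 15 + 12 + 11 + 9 + 6 = 212 GB.
Lower bound: ⌈212/27⌉ = 8 USB sticks.
Also, 9 files each exceed 27/2 GB, and no two of those can share a USB stick, so at least 9 USB sticks are needed.
A packing using 9 USB sticks:
  USB stick 1: 26 = 26
  USB stick 2: 25 = 25
  USB stick 3: 25 = 25
  USB stick 4: 22 = 22
  USB stick 5: 16 + 11 = 27
  USB stick 6: 15 + 12 = 27
  USB stick 7: 15 + 9 = 24
  USB stick 8: 15 + 6 = 21
  USB stick 9: 15 = 15
This matches the lower bound, so 9 is optimal.

9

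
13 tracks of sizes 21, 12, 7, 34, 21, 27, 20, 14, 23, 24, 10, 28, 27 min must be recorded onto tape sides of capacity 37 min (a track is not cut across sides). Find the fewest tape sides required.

9

Total = 34 + 28 + 27 + 27 + 24 + 23 + 21 + 21 + 20 + 14 + 12 + 10 + 7 = 268 min.
Lower bound: ⌈268/37⌉ = 8 tape sides.
Also, 9 tracks each exceed 37/2 min, and no two of those can share a side, so at least 9 tape sides are needed.
A packing using 9 tape sides:
  side 1: 34 = 34
  side 2: 28 + 7 = 35
  side 3: 27 + 10 = 37
  side 4: 27 = 27
  side 5: 24 + 12 = 36
  side 6: 23 + 14 = 37
  side 7: 21 = 21
  side 8: 21 = 21
  side 9: 20 = 20
This matches the lower bound, so 9 is optimal.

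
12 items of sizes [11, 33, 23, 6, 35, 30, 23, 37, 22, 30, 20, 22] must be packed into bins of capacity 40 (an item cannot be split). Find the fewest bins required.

10

Total = 37 + 35 + 33 + 30 + 30 + 23 + 23 + 22 + 22 + 20 + 11 + 6 = 292.
Lower bound: ⌈292/40⌉ = 8 bins.
Also, 9 items each exceed 20, and no two of those can share a bin, so at least 9 bins are needed.
A packing using 10 bins:
  bin 1: 37 = 37
  bin 2: 35 = 35
  bin 3: 33 + 6 = 39
  bin 4: 30 = 30
  bin 5: 30 = 30
  bin 6: 23 + 11 = 34
  bin 7: 23 = 23
  bin 8: 22 = 22
  bin 9: 22 = 22
  bin 10: 20 = 20
No arrangement into 9 bins stays within capacity, so 10 is optimal.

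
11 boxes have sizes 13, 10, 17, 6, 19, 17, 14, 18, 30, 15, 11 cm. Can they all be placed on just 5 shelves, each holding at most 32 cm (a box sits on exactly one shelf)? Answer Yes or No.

No

Total = 170 cm; ⌈170/32⌉ = 6.
At least 6 shelves are required, but only 5 are allowed.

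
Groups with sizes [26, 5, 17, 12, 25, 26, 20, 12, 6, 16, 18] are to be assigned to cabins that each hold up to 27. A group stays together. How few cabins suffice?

8

Total = 26 + 26 + 25 + 20 + 18 + 17 + 16 + 12 + 12 + 6 + 5 = 183.
Lower bound: ⌈183/27⌉ = 7 cabins.
A packing using 8 cabins:
  cabin 1: 26 = 26
  cabin 2: 26 = 26
  cabin 3: 25 = 25
  cabin 4: 20 + 6 = 26
  cabin 5: 18 + 5 = 23
  cabin 6: 17 = 17
  cabin 7: 16 = 16
  cabin 8: 12 + 12 = 24
No arrangement into 7 cabins stays within capacity, so 8 is optimal.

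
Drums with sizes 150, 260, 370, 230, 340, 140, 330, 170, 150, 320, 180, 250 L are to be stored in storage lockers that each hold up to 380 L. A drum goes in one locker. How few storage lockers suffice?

Total = 370 + 340 + 330 + 320 + 260 + 250 + 230 + 180 + 170 + 150 + 150 + 140 = 2890 L.
Lower bound: ⌈2890/380⌉ = 8 storage lockers.
A packing using 9 storage lockers:
  locker 1: 370 = 370
  locker 2: 340 = 340
  locker 3: 330 = 330
  locker 4: 320 = 320
  locker 5: 260 = 260
  locker 6: 250 = 250
  locker 7: 230 + 150 = 380
  locker 8: 180 + 170 = 350
  locker 9: 150 + 140 = 290
No arrangement into 8 storage lockers stays within capacity, so 9 is optimal.

9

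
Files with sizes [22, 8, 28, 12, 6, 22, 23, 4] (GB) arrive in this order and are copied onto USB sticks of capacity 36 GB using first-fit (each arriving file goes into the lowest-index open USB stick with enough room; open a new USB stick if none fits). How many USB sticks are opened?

4

  22 → USB stick 1 (new)  [load 22/36]
  8 → USB stick 1  [load 30/36]
  28 → USB stick 2 (new)  [load 28/36]
  12 → USB stick 3 (new)  [load 12/36]
  6 → USB stick 1  [load 36/36]
  22 → USB stick 3  [load 34/36]
  23 → USB stick 4 (new)  [load 23/36]
  4 → USB stick 2  [load 32/36]
4 USB sticks opened.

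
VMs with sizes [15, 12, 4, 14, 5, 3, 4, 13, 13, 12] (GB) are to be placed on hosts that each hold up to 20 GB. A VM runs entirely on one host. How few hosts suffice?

Total = 15 + 14 + 13 + 13 + 12 + 12 + 5 + 4 + 4 + 3 = 95 GB.
Lower bound: ⌈95/20⌉ = 5 hosts.
Also, 6 VMs each exceed 10 GB, and no two of those can share a host, so at least 6 hosts are needed.
A packing using 6 hosts:
  host 1: 15 + 5 = 20
  host 2: 14 + 4 = 18
  host 3: 13 + 4 + 3 = 20
  host 4: 13 = 13
  host 5: 12 = 12
  host 6: 12 = 12
This matches the lower bound, so 6 is optimal.

6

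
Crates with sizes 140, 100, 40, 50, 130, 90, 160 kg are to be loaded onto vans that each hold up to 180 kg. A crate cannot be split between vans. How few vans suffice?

5

Total = 160 + 140 + 130 + 100 + 90 + 50 + 40 = 710 kg.
Lower bound: ⌈710/180⌉ = 4 vans.
A packing using 5 vans:
  van 1: 160 = 160
  van 2: 140 + 40 = 180
  van 3: 130 + 50 = 180
  van 4: 100 = 100
  van 5: 90 = 90
No arrangement into 4 vans stays within capacity, so 5 is optimal.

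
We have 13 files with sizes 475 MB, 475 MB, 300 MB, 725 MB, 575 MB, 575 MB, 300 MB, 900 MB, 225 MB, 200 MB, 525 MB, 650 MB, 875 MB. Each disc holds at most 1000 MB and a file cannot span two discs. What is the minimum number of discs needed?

8

Total = 900 + 875 + 725 + 650 + 575 + 575 + 525 + 475 + 475 + 300 + 300 + 225 + 200 = 6800 MB.
Lower bound: ⌈6800/1000⌉ = 7 discs.
A packing using 8 discs:
  disc 1: 900 = 900
  disc 2: 875 = 875
  disc 3: 725 + 225 = 950
  disc 4: 650 + 300 = 950
  disc 5: 575 + 300 = 875
  disc 6: 575 + 200 = 775
  disc 7: 525 + 475 = 1000
  disc 8: 475 = 475
No arrangement into 7 discs stays within capacity, so 8 is optimal.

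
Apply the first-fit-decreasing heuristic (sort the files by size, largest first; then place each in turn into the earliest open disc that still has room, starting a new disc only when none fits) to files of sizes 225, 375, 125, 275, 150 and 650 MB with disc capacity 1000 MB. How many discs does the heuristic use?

2

Sorted descending: 650, 375, 275, 225, 150, 125.
  650 → disc 1 (new)  [load 650/1000]
  375 → disc 2 (new)  [load 375/1000]
  275 → disc 1  [load 925/1000]
  225 → disc 2  [load 600/1000]
  150 → disc 2  [load 750/1000]
  125 → disc 2  [load 875/1000]
2 discs opened.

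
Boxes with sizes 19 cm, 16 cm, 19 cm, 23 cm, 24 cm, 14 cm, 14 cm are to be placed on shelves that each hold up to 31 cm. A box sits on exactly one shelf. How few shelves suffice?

6

Total = 24 + 23 + 19 + 19 + 16 + 14 + 14 = 129 cm.
Lower bound: ⌈129/31⌉ = 5 shelves.
A packing using 6 shelves:
  shelf 1: 24 = 24
  shelf 2: 23 = 23
  shelf 3: 19 = 19
  shelf 4: 19 = 19
  shelf 5: 16 + 14 = 30
  shelf 6: 14 = 14
No arrangement into 5 shelves stays within capacity, so 6 is optimal.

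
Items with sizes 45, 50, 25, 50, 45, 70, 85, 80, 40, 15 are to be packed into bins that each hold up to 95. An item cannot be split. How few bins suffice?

Total = 85 + 80 + 70 + 50 + 50 + 45 + 45 + 40 + 25 + 15 = 505.
Lower bound: ⌈505/95⌉ = 6 bins.
A packing using 6 bins:
  bin 1: 85 = 85
  bin 2: 80 + 15 = 95
  bin 3: 70 + 25 = 95
  bin 4: 50 + 45 = 95
  bin 5: 50 + 45 = 95
  bin 6: 40 = 40
This matches the lower bound, so 6 is optimal.

6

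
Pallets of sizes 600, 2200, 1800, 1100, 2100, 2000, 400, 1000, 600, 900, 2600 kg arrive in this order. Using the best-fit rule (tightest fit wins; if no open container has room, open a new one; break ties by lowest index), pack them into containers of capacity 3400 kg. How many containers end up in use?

  600 → container 1 (new)  [load 600/3400]
  2200 → container 1  [load 2800/3400]
  1800 → container 2 (new)  [load 1800/3400]
  1100 → container 2  [load 2900/3400]
  2100 → container 3 (new)  [load 2100/3400]
  2000 → container 4 (new)  [load 2000/3400]
  400 → container 2  [load 3300/3400]
  1000 → container 3  [load 3100/3400]
  600 → container 1  [load 3400/3400]
  900 → container 4  [load 2900/3400]
  2600 → container 5 (new)  [load 2600/3400]
5 containers opened.

5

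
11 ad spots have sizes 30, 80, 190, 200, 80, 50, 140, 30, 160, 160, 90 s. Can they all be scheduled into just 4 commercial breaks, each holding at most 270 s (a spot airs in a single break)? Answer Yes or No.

Total = 1210 s; ⌈1210/270⌉ = 5.
At least 5 commercial breaks are required, but only 4 are allowed.

No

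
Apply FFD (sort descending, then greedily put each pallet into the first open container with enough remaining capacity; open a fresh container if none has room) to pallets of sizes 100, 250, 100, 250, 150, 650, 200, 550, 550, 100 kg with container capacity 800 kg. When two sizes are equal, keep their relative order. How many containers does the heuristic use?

4

Sorted descending: 650, 550, 550, 250, 250, 200, 150, 100, 100, 100.
  650 → container 1 (new)  [load 650/800]
  550 → container 2 (new)  [load 550/800]
  550 → container 3 (new)  [load 550/800]
  250 → container 2  [load 800/800]
  250 → container 3  [load 800/800]
  200 → container 4 (new)  [load 200/800]
  150 → container 1  [load 800/800]
  100 → container 4  [load 300/800]
  100 → container 4  [load 400/800]
  100 → container 4  [load 500/800]
4 containers opened.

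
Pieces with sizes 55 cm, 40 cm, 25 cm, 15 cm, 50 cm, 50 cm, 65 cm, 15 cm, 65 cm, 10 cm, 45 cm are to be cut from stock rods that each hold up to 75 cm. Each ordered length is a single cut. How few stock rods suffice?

7

Total = 65 + 65 + 55 + 50 + 50 + 45 + 40 + 25 + 15 + 15 + 10 = 435 cm.
Lower bound: ⌈435/75⌉ = 6 stock rods.
Also, 7 pieces each exceed 75/2 cm, and no two of those can share a stock rod, so at least 7 stock rods are needed.
A packing using 7 stock rods:
  stock rod 1: 65 + 10 = 75
  stock rod 2: 65 = 65
  stock rod 3: 55 + 15 = 70
  stock rod 4: 50 + 25 = 75
  stock rod 5: 50 + 15 = 65
  stock rod 6: 45 = 45
  stock rod 7: 40 = 40
This matches the lower bound, so 7 is optimal.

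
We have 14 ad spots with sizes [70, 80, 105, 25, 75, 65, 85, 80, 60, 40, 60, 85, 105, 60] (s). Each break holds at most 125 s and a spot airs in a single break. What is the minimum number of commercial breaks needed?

Total = 105 + 105 + 85 + 85 + 80 + 80 + 75 + 70 + 65 + 60 + 60 + 60 + 40 + 25 = 995 s.
Lower bound: ⌈995/125⌉ = 8 commercial breaks.
Also, 9 ad spots each exceed 125/2 s, and no two of those can share a break, so at least 9 commercial breaks are needed.
A packing using 10 commercial breaks:
  break 1: 105 = 105
  break 2: 105 = 105
  break 3: 85 + 40 = 125
  break 4: 85 + 25 = 110
  break 5: 80 = 80
  break 6: 80 = 80
  break 7: 75 = 75
  break 8: 70 = 70
  break 9: 65 + 60 = 125
  break 10: 60 + 60 = 120
No arrangement into 9 commercial breaks stays within capacity, so 10 is optimal.

10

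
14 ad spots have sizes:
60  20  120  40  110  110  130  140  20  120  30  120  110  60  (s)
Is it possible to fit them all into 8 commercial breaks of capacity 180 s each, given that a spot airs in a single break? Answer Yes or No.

A valid assignment using 8 commercial breaks:
  break 1: 140 + 40 = 180
  break 2: 130 + 30 + 20 = 180
  break 3: 120 + 60 = 180
  break 4: 120 + 60 = 180
  break 5: 120 + 20 = 140
  break 6: 110 = 110
  break 7: 110 = 110
  break 8: 110 = 110
Every load is within 180 s, so 8 commercial breaks suffice.

Yes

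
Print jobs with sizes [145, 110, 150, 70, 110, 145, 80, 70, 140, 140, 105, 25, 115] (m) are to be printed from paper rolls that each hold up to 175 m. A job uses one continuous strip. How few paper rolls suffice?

Total = 150 + 145 + 145 + 140 + 140 + 115 + 110 + 110 + 105 + 80 + 70 + 70 + 25 = 1405 m.
Lower bound: ⌈1405/175⌉ = 9 paper rolls.
A packing using 10 paper rolls:
  roll 1: 150 + 25 = 175
  roll 2: 145 = 145
  roll 3: 145 = 145
  roll 4: 140 = 140
  roll 5: 140 = 140
  roll 6: 115 = 115
  roll 7: 110 = 110
  roll 8: 110 = 110
  roll 9: 105 + 70 = 175
  roll 10: 80 + 70 = 150
No arrangement into 9 paper rolls stays within capacity, so 10 is optimal.

10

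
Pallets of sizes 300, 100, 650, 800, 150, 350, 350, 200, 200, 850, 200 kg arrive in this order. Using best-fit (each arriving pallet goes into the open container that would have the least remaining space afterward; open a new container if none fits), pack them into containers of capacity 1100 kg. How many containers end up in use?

  300 → container 1 (new)  [load 300/1100]
  100 → container 1  [load 400/1100]
  650 → container 1  [load 1050/1100]
  800 → container 2 (new)  [load 800/1100]
  150 → container 2  [load 950/1100]
  350 → container 3 (new)  [load 350/1100]
  350 → container 3  [load 700/1100]
  200 → container 3  [load 900/1100]
  200 → container 3  [load 1100/1100]
  850 → container 4 (new)  [load 850/1100]
  200 → container 4  [load 1050/1100]
4 containers opened.

4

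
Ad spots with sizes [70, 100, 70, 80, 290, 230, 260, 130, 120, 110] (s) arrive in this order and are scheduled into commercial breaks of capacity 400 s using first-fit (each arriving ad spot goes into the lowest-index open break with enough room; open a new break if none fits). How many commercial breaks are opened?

  70 → break 1 (new)  [load 70/400]
  100 → break 1  [load 170/400]
  70 → break 1  [load 240/400]
  80 → break 1  [load 320/400]
  290 → break 2 (new)  [load 290/400]
  230 → break 3 (new)  [load 230/400]
  260 → break 4 (new)  [load 260/400]
  130 → break 3  [load 360/400]
  120 → break 4  [load 380/400]
  110 → break 2  [load 400/400]
4 commercial breaks opened.

4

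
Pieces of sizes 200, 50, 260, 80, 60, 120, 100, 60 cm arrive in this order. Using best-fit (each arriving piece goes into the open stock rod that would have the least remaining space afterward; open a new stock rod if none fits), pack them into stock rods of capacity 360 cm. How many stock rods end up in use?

3

  200 → stock rod 1 (new)  [load 200/360]
  50 → stock rod 1  [load 250/360]
  260 → stock rod 2 (new)  [load 260/360]
  80 → stock rod 2  [load 340/360]
  60 → stock rod 1  [load 310/360]
  120 → stock rod 3 (new)  [load 120/360]
  100 → stock rod 3  [load 220/360]
  60 → stock rod 3  [load 280/360]
3 stock rods opened.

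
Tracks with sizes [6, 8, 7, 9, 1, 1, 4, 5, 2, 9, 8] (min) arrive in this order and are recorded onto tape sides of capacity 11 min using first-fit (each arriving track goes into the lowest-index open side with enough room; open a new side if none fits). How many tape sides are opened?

  6 → side 1 (new)  [load 6/11]
  8 → side 2 (new)  [load 8/11]
  7 → side 3 (new)  [load 7/11]
  9 → side 4 (new)  [load 9/11]
  1 → side 1  [load 7/11]
  1 → side 1  [load 8/11]
  4 → side 3  [load 11/11]
  5 → side 5 (new)  [load 5/11]
  2 → side 1  [load 10/11]
  9 → side 6 (new)  [load 9/11]
  8 → side 7 (new)  [load 8/11]
7 tape sides opened.

7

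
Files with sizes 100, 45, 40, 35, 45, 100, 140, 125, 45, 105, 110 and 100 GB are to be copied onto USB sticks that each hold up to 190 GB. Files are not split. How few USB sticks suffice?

Total = 140 + 125 + 110 + 105 + 100 + 100 + 100 + 45 + 45 + 45 + 40 + 35 = 990 GB.
Lower bound: ⌈990/190⌉ = 6 USB sticks.
Also, 7 files each exceed 95 GB, and no two of those can share a USB stick, so at least 7 USB sticks are needed.
A packing using 7 USB sticks:
  USB stick 1: 140 + 45 = 185
  USB stick 2: 125 + 45 = 170
  USB stick 3: 110 + 45 + 35 = 190
  USB stick 4: 105 + 40 = 145
  USB stick 5: 100 = 100
  USB stick 6: 100 = 100
  USB stick 7: 100 = 100
This matches the lower bound, so 7 is optimal.

7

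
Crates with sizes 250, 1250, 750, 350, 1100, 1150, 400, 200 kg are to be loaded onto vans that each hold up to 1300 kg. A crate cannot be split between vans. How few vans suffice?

Total = 1250 + 1150 + 1100 + 750 + 400 + 350 + 250 + 200 = 5450 kg.
Lower bound: ⌈5450/1300⌉ = 5 vans.
A packing using 5 vans:
  van 1: 1250 = 1250
  van 2: 1150 = 1150
  van 3: 1100 + 200 = 1300
  van 4: 750 + 400 = 1150
  van 5: 350 + 250 = 600
This matches the lower bound, so 5 is optimal.

5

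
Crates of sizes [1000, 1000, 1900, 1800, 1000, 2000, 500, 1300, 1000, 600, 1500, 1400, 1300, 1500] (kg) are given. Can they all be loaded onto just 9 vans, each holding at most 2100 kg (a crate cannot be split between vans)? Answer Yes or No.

No

Total = 17800 kg; ⌈17800/2100⌉ = 9.
The bound of 9 does not rule out 9, but exhaustive search shows no assignment into 9 vans of capacity 2100 kg exists — the minimum is 10.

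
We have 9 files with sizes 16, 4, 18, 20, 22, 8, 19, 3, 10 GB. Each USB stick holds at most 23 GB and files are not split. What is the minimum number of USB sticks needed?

Total = 22 + 20 + 19 + 18 + 16 + 10 + 8 + 4 + 3 = 120 GB.
Lower bound: ⌈120/23⌉ = 6 USB sticks.
A packing using 6 USB sticks:
  USB stick 1: 22 = 22
  USB stick 2: 20 + 3 = 23
  USB stick 3: 19 + 4 = 23
  USB stick 4: 18 = 18
  USB stick 5: 16 = 16
  USB stick 6: 10 + 8 = 18
This matches the lower bound, so 6 is optimal.

6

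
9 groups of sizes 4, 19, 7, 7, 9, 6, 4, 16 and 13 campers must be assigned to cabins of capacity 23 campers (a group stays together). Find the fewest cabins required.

Total = 19 + 16 + 13 + 9 + 7 + 7 + 6 + 4 + 4 = 85 campers.
Lower bound: ⌈85/23⌉ = 4 cabins.
A packing using 4 cabins:
  cabin 1: 19 + 4 = 23
  cabin 2: 16 + 7 = 23
  cabin 3: 13 + 9 = 22
  cabin 4: 7 + 6 + 4 = 17
This matches the lower bound, so 4 is optimal.

4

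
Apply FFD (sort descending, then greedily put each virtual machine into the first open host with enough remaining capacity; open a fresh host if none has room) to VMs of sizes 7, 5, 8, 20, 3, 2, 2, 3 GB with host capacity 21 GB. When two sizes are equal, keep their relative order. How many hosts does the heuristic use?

Sorted descending: 20, 8, 7, 5, 3, 3, 2, 2.
  20 → host 1 (new)  [load 20/21]
  8 → host 2 (new)  [load 8/21]
  7 → host 2  [load 15/21]
  5 → host 2  [load 20/21]
  3 → host 3 (new)  [load 3/21]
  3 → host 3  [load 6/21]
  2 → host 3  [load 8/21]
  2 → host 3  [load 10/21]
3 hosts opened.

3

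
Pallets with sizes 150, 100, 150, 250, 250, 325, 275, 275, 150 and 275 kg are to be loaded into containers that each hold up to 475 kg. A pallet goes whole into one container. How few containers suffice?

6

Total = 325 + 275 + 275 + 275 + 250 + 250 + 150 + 150 + 150 + 100 = 2200 kg.
Lower bound: ⌈2200/475⌉ = 5 containers.
Also, 6 pallets each exceed 475/2 kg, and no two of those can share a container, so at least 6 containers are needed.
A packing using 6 containers:
  container 1: 325 + 150 = 475
  container 2: 275 + 150 = 425
  container 3: 275 + 150 = 425
  container 4: 275 + 100 = 375
  container 5: 250 = 250
  container 6: 250 = 250
This matches the lower bound, so 6 is optimal.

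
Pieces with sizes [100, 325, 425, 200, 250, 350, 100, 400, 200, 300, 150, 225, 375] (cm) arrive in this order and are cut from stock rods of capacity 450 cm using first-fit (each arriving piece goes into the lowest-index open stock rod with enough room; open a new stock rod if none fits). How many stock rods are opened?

  100 → stock rod 1 (new)  [load 100/450]
  325 → stock rod 1  [load 425/450]
  425 → stock rod 2 (new)  [load 425/450]
  200 → stock rod 3 (new)  [load 200/450]
  250 → stock rod 3  [load 450/450]
  350 → stock rod 4 (new)  [load 350/450]
  100 → stock rod 4  [load 450/450]
  400 → stock rod 5 (new)  [load 400/450]
  200 → stock rod 6 (new)  [load 200/450]
  300 → stock rod 7 (new)  [load 300/450]
  150 → stock rod 6  [load 350/450]
  225 → stock rod 8 (new)  [load 225/450]
  375 → stock rod 9 (new)  [load 375/450]
9 stock rods opened.

9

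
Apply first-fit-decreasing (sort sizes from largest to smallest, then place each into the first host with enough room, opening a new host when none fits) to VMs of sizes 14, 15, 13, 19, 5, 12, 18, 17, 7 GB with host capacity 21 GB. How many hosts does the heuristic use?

Sorted descending: 19, 18, 17, 15, 14, 13, 12, 7, 5.
  19 → host 1 (new)  [load 19/21]
  18 → host 2 (new)  [load 18/21]
  17 → host 3 (new)  [load 17/21]
  15 → host 4 (new)  [load 15/21]
  14 → host 5 (new)  [load 14/21]
  13 → host 6 (new)  [load 13/21]
  12 → host 7 (new)  [load 12/21]
  7 → host 5  [load 21/21]
  5 → host 4  [load 20/21]
7 hosts opened.

7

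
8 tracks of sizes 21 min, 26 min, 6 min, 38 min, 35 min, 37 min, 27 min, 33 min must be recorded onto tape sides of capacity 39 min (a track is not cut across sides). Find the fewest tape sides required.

Total = 38 + 37 + 35 + 33 + 27 + 26 + 21 + 6 = 223 min.
Lower bound: ⌈223/39⌉ = 6 tape sides.
Also, 7 tracks each exceed 39/2 min, and no two of those can share a side, so at least 7 tape sides are needed.
A packing using 7 tape sides:
  side 1: 38 = 38
  side 2: 37 = 37
  side 3: 35 = 35
  side 4: 33 + 6 = 39
  side 5: 27 = 27
  side 6: 26 = 26
  side 7: 21 = 21
This matches the lower bound, so 7 is optimal.

7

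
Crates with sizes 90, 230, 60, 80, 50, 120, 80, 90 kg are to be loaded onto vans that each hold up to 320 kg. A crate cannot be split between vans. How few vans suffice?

3

Total = 230 + 120 + 90 + 90 + 80 + 80 + 60 + 50 = 800 kg.
Lower bound: ⌈800/320⌉ = 3 vans.
A packing using 3 vans:
  van 1: 230 + 90 = 320
  van 2: 120 + 90 + 80 = 290
  van 3: 80 + 60 + 50 = 190
This matches the lower bound, so 3 is optimal.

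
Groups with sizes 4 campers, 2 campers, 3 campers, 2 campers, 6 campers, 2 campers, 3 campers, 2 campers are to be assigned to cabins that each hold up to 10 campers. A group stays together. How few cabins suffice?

Total = 6 + 4 + 3 + 3 + 2 + 2 + 2 + 2 = 24 campers.
Lower bound: ⌈24/10⌉ = 3 cabins.
A packing using 3 cabins:
  cabin 1: 6 + 4 = 10
  cabin 2: 3 + 3 + 2 + 2 = 10
  cabin 3: 2 + 2 = 4
This matches the lower bound, so 3 is optimal.

3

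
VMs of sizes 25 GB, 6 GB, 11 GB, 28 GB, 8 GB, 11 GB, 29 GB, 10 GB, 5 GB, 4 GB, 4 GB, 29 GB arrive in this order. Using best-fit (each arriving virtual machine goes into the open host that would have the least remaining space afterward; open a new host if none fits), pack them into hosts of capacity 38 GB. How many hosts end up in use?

  25 → host 1 (new)  [load 25/38]
  6 → host 1  [load 31/38]
  11 → host 2 (new)  [load 11/38]
  28 → host 3 (new)  [load 28/38]
  8 → host 3  [load 36/38]
  11 → host 2  [load 22/38]
  29 → host 4 (new)  [load 29/38]
  10 → host 2  [load 32/38]
  5 → host 2  [load 37/38]
  4 → host 1  [load 35/38]
  4 → host 4  [load 33/38]
  29 → host 5 (new)  [load 29/38]
5 hosts opened.

5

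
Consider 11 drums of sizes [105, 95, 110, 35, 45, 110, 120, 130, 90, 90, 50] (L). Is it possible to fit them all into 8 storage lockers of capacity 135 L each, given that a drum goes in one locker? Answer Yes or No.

Total = 980 L; ⌈980/135⌉ = 8.
The bound of 8 does not rule out 8, but exhaustive search shows no assignment into 8 storage lockers of capacity 135 L exists — the minimum is 9.

No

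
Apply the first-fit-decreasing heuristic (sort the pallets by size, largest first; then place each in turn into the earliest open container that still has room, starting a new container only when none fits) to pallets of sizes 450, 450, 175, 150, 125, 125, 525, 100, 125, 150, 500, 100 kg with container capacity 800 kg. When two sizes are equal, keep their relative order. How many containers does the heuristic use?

Sorted descending: 525, 500, 450, 450, 175, 150, 150, 125, 125, 125, 100, 100.
  525 → container 1 (new)  [load 525/800]
  500 → container 2 (new)  [load 500/800]
  450 → container 3 (new)  [load 450/800]
  450 → container 4 (new)  [load 450/800]
  175 → container 1  [load 700/800]
  150 → container 2  [load 650/800]
  150 → container 2  [load 800/800]
  125 → container 3  [load 575/800]
  125 → container 3  [load 700/800]
  125 → container 4  [load 575/800]
  100 → container 1  [load 800/800]
  100 → container 3  [load 800/800]
4 containers opened.

4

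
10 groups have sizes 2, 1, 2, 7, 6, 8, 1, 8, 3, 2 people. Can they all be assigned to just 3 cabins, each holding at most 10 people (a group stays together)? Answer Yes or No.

No

Total = 40 people; ⌈40/10⌉ = 4.
At least 4 cabins are required, but only 3 are allowed.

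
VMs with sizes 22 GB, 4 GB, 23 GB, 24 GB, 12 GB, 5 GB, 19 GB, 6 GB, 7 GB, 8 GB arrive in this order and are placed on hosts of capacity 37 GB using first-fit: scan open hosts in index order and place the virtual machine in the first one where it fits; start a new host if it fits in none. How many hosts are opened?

  22 → host 1 (new)  [load 22/37]
  4 → host 1  [load 26/37]
  23 → host 2 (new)  [load 23/37]
  24 → host 3 (new)  [load 24/37]
  12 → host 2  [load 35/37]
  5 → host 1  [load 31/37]
  19 → host 4 (new)  [load 19/37]
  6 → host 1  [load 37/37]
  7 → host 3  [load 31/37]
  8 → host 4  [load 27/37]
4 hosts opened.

4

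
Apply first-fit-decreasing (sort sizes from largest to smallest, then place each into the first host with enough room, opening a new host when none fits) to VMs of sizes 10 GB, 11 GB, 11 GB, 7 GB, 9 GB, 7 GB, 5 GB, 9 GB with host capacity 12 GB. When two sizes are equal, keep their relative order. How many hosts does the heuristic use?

Sorted descending: 11, 11, 10, 9, 9, 7, 7, 5.
  11 → host 1 (new)  [load 11/12]
  11 → host 2 (new)  [load 11/12]
  10 → host 3 (new)  [load 10/12]
  9 → host 4 (new)  [load 9/12]
  9 → host 5 (new)  [load 9/12]
  7 → host 6 (new)  [load 7/12]
  7 → host 7 (new)  [load 7/12]
  5 → host 6  [load 12/12]
7 hosts opened.

7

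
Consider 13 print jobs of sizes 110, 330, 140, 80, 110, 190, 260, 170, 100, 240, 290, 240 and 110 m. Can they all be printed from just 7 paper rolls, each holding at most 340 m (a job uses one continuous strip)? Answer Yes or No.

No

Total = 2370 m; ⌈2370/340⌉ = 7.
The bound of 7 does not rule out 7, but exhaustive search shows no assignment into 7 paper rolls of capacity 340 m exists — the minimum is 8.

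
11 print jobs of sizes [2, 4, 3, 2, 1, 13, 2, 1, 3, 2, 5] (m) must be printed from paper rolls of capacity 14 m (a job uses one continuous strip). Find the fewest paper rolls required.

Total = 13 + 5 + 4 + 3 + 3 + 2 + 2 + 2 + 2 + 1 + 1 = 38 m.
Lower bound: ⌈38/14⌉ = 3 paper rolls.
A packing using 3 paper rolls:
  roll 1: 13 + 1 = 14
  roll 2: 5 + 4 + 3 + 2 = 14
  roll 3: 3 + 2 + 2 + 2 + 1 = 10
This matches the lower bound, so 3 is optimal.

3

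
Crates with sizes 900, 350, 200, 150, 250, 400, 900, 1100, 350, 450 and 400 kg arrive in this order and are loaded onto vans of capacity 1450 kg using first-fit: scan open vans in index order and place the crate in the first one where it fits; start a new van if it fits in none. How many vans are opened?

5

  900 → van 1 (new)  [load 900/1450]
  350 → van 1  [load 1250/1450]
  200 → van 1  [load 1450/1450]
  150 → van 2 (new)  [load 150/1450]
  250 → van 2  [load 400/1450]
  400 → van 2  [load 800/1450]
  900 → van 3 (new)  [load 900/1450]
  1100 → van 4 (new)  [load 1100/1450]
  350 → van 2  [load 1150/1450]
  450 → van 3  [load 1350/1450]
  400 → van 5 (new)  [load 400/1450]
5 vans opened.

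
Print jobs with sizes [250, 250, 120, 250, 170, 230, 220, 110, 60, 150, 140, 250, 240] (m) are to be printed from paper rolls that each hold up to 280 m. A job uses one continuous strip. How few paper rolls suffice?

Total = 250 + 250 + 250 + 250 + 240 + 230 + 220 + 170 + 150 + 140 + 120 + 110 + 60 = 2440 m.
Lower bound: ⌈2440/280⌉ = 9 paper rolls.
A packing using 10 paper rolls:
  roll 1: 250 = 250
  roll 2: 250 = 250
  roll 3: 250 = 250
  roll 4: 250 = 250
  roll 5: 240 = 240
  roll 6: 230 = 230
  roll 7: 220 + 60 = 280
  roll 8: 170 + 110 = 280
  roll 9: 150 + 120 = 270
  roll 10: 140 = 140
No arrangement into 9 paper rolls stays within capacity, so 10 is optimal.

10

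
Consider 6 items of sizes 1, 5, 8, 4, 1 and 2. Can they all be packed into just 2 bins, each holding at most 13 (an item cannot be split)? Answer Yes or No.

Yes

A valid assignment using 2 bins:
  bin 1: 8 + 5 = 13
  bin 2: 4 + 2 + 1 + 1 = 8
Every load is within 13, so 2 bins suffice.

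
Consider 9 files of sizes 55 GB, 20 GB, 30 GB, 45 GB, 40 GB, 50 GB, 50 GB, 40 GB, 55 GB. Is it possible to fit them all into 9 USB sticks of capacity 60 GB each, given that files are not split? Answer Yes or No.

A valid assignment using 8 USB sticks:
  USB stick 1: 55 = 55
  USB stick 2: 55 = 55
  USB stick 3: 50 = 50
  USB stick 4: 50 = 50
  USB stick 5: 45 = 45
  USB stick 6: 40 + 20 = 60
  USB stick 7: 40 = 40
  USB stick 8: 30 = 30
That uses only 8 ≤ 9, so 9 USB sticks are enough.

Yes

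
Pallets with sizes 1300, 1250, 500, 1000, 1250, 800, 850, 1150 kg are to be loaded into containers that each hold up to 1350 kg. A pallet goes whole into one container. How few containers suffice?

7

Total = 1300 + 1250 + 1250 + 1150 + 1000 + 850 + 800 + 500 = 8100 kg.
Lower bound: ⌈8100/1350⌉ = 6 containers.
Also, 7 pallets each exceed 675 kg, and no two of those can share a container, so at least 7 containers are needed.
A packing using 7 containers:
  container 1: 1300 = 1300
  container 2: 1250 = 1250
  container 3: 1250 = 1250
  container 4: 1150 = 1150
  container 5: 1000 = 1000
  container 6: 850 + 500 = 1350
  container 7: 800 = 800
This matches the lower bound, so 7 is optimal.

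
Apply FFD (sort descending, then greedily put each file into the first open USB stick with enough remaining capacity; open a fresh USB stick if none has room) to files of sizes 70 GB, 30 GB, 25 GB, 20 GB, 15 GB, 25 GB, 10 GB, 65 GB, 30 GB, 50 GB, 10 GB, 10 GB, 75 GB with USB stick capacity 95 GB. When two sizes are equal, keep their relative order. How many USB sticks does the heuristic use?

5

Sorted descending: 75, 70, 65, 50, 30, 30, 25, 25, 20, 15, 10, 10, 10.
  75 → USB stick 1 (new)  [load 75/95]
  70 → USB stick 2 (new)  [load 70/95]
  65 → USB stick 3 (new)  [load 65/95]
  50 → USB stick 4 (new)  [load 50/95]
  30 → USB stick 3  [load 95/95]
  30 → USB stick 4  [load 80/95]
  25 → USB stick 2  [load 95/95]
  25 → USB stick 5 (new)  [load 25/95]
  20 → USB stick 1  [load 95/95]
  15 → USB stick 4  [load 95/95]
  10 → USB stick 5  [load 35/95]
  10 → USB stick 5  [load 45/95]
  10 → USB stick 5  [load 55/95]
5 USB sticks opened.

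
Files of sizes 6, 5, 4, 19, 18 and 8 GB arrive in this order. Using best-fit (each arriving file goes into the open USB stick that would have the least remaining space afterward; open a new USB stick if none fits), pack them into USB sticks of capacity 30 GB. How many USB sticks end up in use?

3

  6 → USB stick 1 (new)  [load 6/30]
  5 → USB stick 1  [load 11/30]
  4 → USB stick 1  [load 15/30]
  19 → USB stick 2 (new)  [load 19/30]
  18 → USB stick 3 (new)  [load 18/30]
  8 → USB stick 2  [load 27/30]
3 USB sticks opened.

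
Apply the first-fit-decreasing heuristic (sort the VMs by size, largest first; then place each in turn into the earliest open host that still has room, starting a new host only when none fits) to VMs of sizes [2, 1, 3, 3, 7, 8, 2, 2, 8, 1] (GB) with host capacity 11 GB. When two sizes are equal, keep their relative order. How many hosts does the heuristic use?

Sorted descending: 8, 8, 7, 3, 3, 2, 2, 2, 1, 1.
  8 → host 1 (new)  [load 8/11]
  8 → host 2 (new)  [load 8/11]
  7 → host 3 (new)  [load 7/11]
  3 → host 1  [load 11/11]
  3 → host 2  [load 11/11]
  2 → host 3  [load 9/11]
  2 → host 3  [load 11/11]
  2 → host 4 (new)  [load 2/11]
  1 → host 4  [load 3/11]
  1 → host 4  [load 4/11]
4 hosts opened.

4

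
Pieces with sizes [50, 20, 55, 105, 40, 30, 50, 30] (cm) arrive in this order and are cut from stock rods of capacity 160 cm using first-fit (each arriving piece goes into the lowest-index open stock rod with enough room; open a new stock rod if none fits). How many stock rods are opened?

3

  50 → stock rod 1 (new)  [load 50/160]
  20 → stock rod 1  [load 70/160]
  55 → stock rod 1  [load 125/160]
  105 → stock rod 2 (new)  [load 105/160]
  40 → stock rod 2  [load 145/160]
  30 → stock rod 1  [load 155/160]
  50 → stock rod 3 (new)  [load 50/160]
  30 → stock rod 3  [load 80/160]
3 stock rods opened.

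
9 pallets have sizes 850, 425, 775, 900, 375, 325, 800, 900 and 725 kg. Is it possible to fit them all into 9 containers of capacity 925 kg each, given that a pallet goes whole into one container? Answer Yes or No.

A valid assignment using 8 containers:
  container 1: 900 = 900
  container 2: 900 = 900
  container 3: 850 = 850
  container 4: 800 = 800
  container 5: 775 = 775
  container 6: 725 = 725
  container 7: 425 + 375 = 800
  container 8: 325 = 325
That uses only 8 ≤ 9, so 9 containers are enough.

Yes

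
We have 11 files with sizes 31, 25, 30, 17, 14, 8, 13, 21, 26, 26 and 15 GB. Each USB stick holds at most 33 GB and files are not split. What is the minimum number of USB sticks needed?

Total = 31 + 30 + 26 + 26 + 25 + 21 + 17 + 15 + 14 + 13 + 8 = 226 GB.
Lower bound: ⌈226/33⌉ = 7 USB sticks.
A packing using 8 USB sticks:
  USB stick 1: 31 = 31
  USB stick 2: 30 = 30
  USB stick 3: 26 = 26
  USB stick 4: 26 = 26
  USB stick 5: 25 + 8 = 33
  USB stick 6: 21 = 21
  USB stick 7: 17 + 15 = 32
  USB stick 8: 14 + 13 = 27
No arrangement into 7 USB sticks stays within capacity, so 8 is optimal.

8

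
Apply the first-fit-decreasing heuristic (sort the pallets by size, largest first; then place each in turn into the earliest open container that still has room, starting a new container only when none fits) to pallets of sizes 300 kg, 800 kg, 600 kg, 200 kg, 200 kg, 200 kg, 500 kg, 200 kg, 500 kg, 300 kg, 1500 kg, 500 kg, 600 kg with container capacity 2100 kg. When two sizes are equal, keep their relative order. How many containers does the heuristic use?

Sorted descending: 1500, 800, 600, 600, 500, 500, 500, 300, 300, 200, 200, 200, 200.
  1500 → container 1 (new)  [load 1500/2100]
  800 → container 2 (new)  [load 800/2100]
  600 → container 1  [load 2100/2100]
  600 → container 2  [load 1400/2100]
  500 → container 2  [load 1900/2100]
  500 → container 3 (new)  [load 500/2100]
  500 → container 3  [load 1000/2100]
  300 → container 3  [load 1300/2100]
  300 → container 3  [load 1600/2100]
  200 → container 2  [load 2100/2100]
  200 → container 3  [load 1800/2100]
  200 → container 3  [load 2000/2100]
  200 → container 4 (new)  [load 200/2100]
4 containers opened.

4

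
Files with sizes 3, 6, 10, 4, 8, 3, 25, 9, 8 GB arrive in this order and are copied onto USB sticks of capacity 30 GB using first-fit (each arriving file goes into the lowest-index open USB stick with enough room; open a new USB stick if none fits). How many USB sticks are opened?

  3 → USB stick 1 (new)  [load 3/30]
  6 → USB stick 1  [load 9/30]
  10 → USB stick 1  [load 19/30]
  4 → USB stick 1  [load 23/30]
  8 → USB stick 2 (new)  [load 8/30]
  3 → USB stick 1  [load 26/30]
  25 → USB stick 3 (new)  [load 25/30]
  9 → USB stick 2  [load 17/30]
  8 → USB stick 2  [load 25/30]
3 USB sticks opened.

3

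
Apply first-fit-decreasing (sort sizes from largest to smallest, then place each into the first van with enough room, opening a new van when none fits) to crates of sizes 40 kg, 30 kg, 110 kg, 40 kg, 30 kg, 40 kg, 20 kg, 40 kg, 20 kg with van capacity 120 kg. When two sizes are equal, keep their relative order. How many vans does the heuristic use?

4

Sorted descending: 110, 40, 40, 40, 40, 30, 30, 20, 20.
  110 → van 1 (new)  [load 110/120]
  40 → van 2 (new)  [load 40/120]
  40 → van 2  [load 80/120]
  40 → van 2  [load 120/120]
  40 → van 3 (new)  [load 40/120]
  30 → van 3  [load 70/120]
  30 → van 3  [load 100/120]
  20 → van 3  [load 120/120]
  20 → van 4 (new)  [load 20/120]
4 vans opened.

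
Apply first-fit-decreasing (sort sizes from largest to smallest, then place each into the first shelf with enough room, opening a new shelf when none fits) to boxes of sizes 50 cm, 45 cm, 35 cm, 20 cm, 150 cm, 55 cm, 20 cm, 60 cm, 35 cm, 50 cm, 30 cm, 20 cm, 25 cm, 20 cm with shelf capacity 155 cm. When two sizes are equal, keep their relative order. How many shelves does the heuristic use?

Sorted descending: 150, 60, 55, 50, 50, 45, 35, 35, 30, 25, 20, 20, 20, 20.
  150 → shelf 1 (new)  [load 150/155]
  60 → shelf 2 (new)  [load 60/155]
  55 → shelf 2  [load 115/155]
  50 → shelf 3 (new)  [load 50/155]
  50 → shelf 3  [load 100/155]
  45 → shelf 3  [load 145/155]
  35 → shelf 2  [load 150/155]
  35 → shelf 4 (new)  [load 35/155]
  30 → shelf 4  [load 65/155]
  25 → shelf 4  [load 90/155]
  20 → shelf 4  [load 110/155]
  20 → shelf 4  [load 130/155]
  20 → shelf 4  [load 150/155]
  20 → shelf 5 (new)  [load 20/155]
5 shelves opened.

5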